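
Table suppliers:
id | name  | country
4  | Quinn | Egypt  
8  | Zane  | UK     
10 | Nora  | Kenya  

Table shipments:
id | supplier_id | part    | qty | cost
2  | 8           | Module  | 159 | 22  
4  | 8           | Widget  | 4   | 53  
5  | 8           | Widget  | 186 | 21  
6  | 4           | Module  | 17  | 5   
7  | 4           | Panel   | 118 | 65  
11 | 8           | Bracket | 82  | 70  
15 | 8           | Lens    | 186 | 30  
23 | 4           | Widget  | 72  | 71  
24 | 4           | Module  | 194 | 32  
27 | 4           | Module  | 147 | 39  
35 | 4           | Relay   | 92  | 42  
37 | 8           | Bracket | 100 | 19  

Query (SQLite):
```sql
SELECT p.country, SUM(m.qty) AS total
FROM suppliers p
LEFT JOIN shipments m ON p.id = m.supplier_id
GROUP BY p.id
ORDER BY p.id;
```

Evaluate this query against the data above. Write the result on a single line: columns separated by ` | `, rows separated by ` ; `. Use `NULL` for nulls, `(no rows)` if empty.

LEFT JOIN keeps every suppliers row; unmatched ones get NULL for shipments columns.
Group by suppliers.id and compute SUM(m.qty). SUM over an all-NULL group is NULL.
  4: ids {6, 7, 23, 24, 27, 35} → SUM(m.qty)=640
  8: ids {2, 4, 5, 11, 15, 37} → SUM(m.qty)=717
  10: ids {—} → SUM(m.qty)=NULL

Egypt | 640 ; UK | 717 ; Kenya | NULL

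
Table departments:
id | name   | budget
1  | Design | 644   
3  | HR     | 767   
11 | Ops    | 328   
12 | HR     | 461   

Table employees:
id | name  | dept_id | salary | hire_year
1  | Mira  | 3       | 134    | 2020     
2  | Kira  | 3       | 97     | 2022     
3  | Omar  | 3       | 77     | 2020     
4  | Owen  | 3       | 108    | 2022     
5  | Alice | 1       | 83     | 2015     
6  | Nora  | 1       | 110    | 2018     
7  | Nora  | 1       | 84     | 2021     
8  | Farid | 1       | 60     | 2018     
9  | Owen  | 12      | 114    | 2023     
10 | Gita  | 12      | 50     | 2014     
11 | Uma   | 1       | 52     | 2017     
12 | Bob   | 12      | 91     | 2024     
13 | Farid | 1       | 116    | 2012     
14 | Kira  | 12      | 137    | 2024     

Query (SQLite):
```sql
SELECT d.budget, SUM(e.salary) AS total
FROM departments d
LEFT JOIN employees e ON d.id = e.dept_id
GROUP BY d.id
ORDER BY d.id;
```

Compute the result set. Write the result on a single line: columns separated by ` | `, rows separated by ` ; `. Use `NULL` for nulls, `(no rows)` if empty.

644 | 505 ; 767 | 416 ; 328 | NULL ; 461 | 392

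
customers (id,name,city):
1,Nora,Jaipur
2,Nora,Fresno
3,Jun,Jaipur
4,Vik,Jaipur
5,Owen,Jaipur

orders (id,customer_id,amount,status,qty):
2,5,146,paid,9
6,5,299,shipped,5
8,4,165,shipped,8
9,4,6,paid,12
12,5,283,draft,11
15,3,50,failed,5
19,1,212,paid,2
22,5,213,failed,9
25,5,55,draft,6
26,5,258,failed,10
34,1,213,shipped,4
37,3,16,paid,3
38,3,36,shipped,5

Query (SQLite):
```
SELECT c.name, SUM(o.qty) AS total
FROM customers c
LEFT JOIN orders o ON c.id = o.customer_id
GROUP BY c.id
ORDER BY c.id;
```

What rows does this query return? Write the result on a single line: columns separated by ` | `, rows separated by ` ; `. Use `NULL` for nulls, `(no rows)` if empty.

Nora | 6 ; Nora | NULL ; Jun | 13 ; Vik | 20 ; Owen | 50

LEFT JOIN keeps every customers row; unmatched ones get NULL for orders columns.
Group by customers.id and compute SUM(o.qty). SUM over an all-NULL group is NULL.
  1: ids {19, 34} → SUM(o.qty)=6
  2: ids {—} → SUM(o.qty)=NULL
  3: ids {15, 37, 38} → SUM(o.qty)=13
  4: ids {8, 9} → SUM(o.qty)=20
  5: ids {2, 6, 12, 22, 25, 26} → SUM(o.qty)=50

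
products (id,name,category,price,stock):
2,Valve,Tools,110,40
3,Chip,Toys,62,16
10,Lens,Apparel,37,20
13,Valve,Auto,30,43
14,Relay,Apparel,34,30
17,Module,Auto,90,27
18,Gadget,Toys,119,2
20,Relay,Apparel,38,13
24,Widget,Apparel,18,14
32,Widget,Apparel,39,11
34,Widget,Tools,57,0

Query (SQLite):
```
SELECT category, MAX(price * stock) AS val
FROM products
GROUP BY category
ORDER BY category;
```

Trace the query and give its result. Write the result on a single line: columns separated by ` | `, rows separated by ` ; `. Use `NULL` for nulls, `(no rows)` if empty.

Apparel | 1020 ; Auto | 2430 ; Tools | 4400 ; Toys | 992

For each row compute price * stock.
Group by category; take MAX of the expression per group.
  Apparel: ids {10, 14, 20, 24, 32} → MAX(price * stock)=1020
  Auto: ids {13, 17} → MAX(price * stock)=2430
  Tools: ids {2, 34} → MAX(price * stock)=4400
  Toys: ids {3, 18} → MAX(price * stock)=992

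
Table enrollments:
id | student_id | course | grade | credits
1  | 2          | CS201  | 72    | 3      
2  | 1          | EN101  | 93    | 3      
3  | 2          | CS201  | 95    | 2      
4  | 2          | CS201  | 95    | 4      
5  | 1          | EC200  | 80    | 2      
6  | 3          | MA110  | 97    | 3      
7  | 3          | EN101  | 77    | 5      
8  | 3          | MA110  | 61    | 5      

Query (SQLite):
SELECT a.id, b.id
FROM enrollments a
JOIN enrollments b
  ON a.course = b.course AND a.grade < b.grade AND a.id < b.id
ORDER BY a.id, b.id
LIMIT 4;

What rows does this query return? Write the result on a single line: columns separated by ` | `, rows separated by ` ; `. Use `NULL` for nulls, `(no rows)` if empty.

1 | 3 ; 1 | 4

Pairs (a,b) with same course, a.grade < b.grade, a.id < b.id.
course groups: CS201:{1,3,4} EC200:{5} EN101:{2,7} MA110:{6,8}
Ordered by (a.id, b.id); first 4.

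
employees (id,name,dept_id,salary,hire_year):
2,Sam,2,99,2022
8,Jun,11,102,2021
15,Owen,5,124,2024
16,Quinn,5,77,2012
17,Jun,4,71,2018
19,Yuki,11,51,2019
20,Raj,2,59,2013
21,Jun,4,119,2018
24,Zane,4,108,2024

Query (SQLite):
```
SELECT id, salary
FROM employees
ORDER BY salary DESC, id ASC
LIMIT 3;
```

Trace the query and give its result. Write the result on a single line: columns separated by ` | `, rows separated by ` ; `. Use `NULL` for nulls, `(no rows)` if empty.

15 | 124 ; 21 | 119 ; 24 | 108

Sort by salary desc, tiebreak id asc: (124, id=15), (119, id=21), (108, id=24), (102, id=8), (99, id=2), (77, id=16) …. Take first 3.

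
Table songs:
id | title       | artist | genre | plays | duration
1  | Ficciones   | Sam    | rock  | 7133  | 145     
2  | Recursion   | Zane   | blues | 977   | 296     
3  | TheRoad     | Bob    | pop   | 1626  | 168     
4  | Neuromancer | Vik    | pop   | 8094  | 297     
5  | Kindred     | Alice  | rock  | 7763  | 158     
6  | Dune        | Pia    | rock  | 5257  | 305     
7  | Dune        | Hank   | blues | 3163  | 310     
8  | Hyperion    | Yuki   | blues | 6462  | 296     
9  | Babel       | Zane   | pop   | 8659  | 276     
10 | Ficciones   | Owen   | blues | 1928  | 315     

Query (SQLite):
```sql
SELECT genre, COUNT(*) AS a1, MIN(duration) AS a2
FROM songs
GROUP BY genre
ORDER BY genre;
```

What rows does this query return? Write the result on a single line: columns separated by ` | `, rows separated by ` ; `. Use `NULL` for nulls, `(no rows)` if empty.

blues | 4 | 296 ; pop | 3 | 168 ; rock | 3 | 145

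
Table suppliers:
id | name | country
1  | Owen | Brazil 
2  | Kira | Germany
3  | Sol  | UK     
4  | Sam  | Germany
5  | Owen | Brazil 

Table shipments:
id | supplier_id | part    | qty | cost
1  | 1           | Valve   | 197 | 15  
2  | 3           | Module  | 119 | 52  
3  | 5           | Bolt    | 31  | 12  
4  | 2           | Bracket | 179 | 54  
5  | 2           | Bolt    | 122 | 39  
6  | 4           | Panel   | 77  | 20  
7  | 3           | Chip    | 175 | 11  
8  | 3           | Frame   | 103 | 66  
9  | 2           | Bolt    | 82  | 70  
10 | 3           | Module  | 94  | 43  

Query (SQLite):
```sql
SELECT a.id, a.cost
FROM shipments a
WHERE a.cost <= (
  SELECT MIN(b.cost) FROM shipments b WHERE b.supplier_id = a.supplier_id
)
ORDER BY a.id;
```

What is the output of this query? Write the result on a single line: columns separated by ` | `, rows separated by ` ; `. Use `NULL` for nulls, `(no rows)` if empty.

For each shipments row a, compute MIN(cost) over rows sharing a.supplier_id.
Keep row a if a.cost <= that per-group MIN.
  supplier_id=1: MIN(cost) = 15
  supplier_id=2: MIN(cost) = 39
  supplier_id=3: MIN(cost) = 11
  supplier_id=4: MIN(cost) = 20
  supplier_id=5: MIN(cost) = 12

1 | 15 ; 3 | 12 ; 5 | 39 ; 6 | 20 ; 7 | 11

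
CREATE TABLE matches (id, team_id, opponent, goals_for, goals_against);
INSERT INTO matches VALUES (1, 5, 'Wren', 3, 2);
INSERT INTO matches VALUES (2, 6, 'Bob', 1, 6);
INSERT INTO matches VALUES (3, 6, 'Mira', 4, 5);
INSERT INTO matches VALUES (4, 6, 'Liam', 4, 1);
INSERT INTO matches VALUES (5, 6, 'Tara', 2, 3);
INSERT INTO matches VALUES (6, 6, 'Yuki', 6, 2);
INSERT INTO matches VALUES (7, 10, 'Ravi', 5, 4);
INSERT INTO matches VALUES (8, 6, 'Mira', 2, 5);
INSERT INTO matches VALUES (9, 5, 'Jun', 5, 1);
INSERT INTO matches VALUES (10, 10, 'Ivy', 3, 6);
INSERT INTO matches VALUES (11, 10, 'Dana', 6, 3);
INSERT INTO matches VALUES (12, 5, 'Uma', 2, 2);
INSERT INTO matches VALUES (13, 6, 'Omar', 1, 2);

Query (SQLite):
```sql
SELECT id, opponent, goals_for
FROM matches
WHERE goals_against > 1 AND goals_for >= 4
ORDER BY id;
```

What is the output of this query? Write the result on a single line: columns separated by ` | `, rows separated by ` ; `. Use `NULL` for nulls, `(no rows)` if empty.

3 | Mira | 4 ; 6 | Yuki | 6 ; 7 | Ravi | 5 ; 11 | Dana | 6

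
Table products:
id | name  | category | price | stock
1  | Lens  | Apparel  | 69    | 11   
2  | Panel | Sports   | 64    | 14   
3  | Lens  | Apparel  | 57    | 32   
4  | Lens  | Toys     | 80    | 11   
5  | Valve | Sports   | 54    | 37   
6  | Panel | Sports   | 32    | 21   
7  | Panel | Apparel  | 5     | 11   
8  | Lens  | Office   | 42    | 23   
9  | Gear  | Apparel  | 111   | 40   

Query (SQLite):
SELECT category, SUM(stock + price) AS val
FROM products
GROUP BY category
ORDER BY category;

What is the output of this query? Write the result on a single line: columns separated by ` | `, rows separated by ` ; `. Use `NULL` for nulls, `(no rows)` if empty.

Apparel | 336 ; Office | 65 ; Sports | 222 ; Toys | 91

For each row compute stock + price.
Group by category; take SUM of the expression per group.
  Apparel: ids {1, 3, 7, 9} → SUM(stock + price)=336
  Office: ids {8} → SUM(stock + price)=65
  Sports: ids {2, 5, 6} → SUM(stock + price)=222
  Toys: ids {4} → SUM(stock + price)=91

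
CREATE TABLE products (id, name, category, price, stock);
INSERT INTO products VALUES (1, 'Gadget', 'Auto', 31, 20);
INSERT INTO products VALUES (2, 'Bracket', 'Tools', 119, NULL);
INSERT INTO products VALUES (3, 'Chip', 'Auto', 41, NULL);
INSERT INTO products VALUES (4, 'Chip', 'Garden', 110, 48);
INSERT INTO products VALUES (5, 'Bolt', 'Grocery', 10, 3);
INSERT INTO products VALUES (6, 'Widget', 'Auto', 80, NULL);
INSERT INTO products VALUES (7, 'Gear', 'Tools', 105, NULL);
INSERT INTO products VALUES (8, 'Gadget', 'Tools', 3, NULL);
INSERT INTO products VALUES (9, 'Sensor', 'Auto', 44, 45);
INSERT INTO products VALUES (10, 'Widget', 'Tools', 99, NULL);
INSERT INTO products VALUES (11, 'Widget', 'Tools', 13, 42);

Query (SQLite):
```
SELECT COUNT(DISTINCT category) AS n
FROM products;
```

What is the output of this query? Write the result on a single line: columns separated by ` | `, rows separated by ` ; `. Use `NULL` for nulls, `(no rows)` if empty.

4

Count distinct non-NULL category values.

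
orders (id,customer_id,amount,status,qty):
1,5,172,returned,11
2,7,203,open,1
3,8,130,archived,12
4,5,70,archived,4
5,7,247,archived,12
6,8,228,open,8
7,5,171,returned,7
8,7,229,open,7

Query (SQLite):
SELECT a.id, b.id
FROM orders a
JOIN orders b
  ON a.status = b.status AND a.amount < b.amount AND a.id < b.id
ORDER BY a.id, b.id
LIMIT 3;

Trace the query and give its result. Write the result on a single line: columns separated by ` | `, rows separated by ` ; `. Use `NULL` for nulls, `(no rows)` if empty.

Pairs (a,b) with same status, a.amount < b.amount, a.id < b.id.
status groups: archived:{3,4,5} open:{2,6,8} returned:{1,7}
Ordered by (a.id, b.id); first 3.

2 | 6 ; 2 | 8 ; 3 | 5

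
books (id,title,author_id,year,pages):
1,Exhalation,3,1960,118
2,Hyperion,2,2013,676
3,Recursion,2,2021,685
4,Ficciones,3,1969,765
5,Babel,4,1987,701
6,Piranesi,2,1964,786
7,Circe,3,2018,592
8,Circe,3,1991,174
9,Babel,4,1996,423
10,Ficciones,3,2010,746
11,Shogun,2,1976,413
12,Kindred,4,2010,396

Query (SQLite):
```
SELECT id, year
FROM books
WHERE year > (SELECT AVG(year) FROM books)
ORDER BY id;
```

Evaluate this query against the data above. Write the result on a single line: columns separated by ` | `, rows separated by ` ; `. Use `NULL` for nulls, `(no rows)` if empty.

Scalar subquery: AVG(year) over all books rows = 1992.916667 (≈; comparison uses full precision).
Keep rows where year > that value.

2 | 2013 ; 3 | 2021 ; 7 | 2018 ; 9 | 1996 ; 10 | 2010 ; 12 | 2010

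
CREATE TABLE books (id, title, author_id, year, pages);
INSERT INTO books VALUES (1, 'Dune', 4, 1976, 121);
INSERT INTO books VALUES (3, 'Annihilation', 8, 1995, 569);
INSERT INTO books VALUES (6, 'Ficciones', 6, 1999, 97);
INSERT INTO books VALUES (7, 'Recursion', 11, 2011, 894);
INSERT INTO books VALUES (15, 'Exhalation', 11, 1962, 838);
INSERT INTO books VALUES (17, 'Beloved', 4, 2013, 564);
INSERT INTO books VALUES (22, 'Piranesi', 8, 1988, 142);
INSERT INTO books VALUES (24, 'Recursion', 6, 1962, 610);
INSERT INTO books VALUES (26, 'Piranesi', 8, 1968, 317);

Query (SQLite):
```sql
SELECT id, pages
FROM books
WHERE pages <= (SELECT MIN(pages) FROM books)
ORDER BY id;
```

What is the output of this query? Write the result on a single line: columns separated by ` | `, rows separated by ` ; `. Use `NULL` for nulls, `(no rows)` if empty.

6 | 97

Scalar subquery: MIN(pages) over all books rows = 97.
Keep rows where pages <= that value.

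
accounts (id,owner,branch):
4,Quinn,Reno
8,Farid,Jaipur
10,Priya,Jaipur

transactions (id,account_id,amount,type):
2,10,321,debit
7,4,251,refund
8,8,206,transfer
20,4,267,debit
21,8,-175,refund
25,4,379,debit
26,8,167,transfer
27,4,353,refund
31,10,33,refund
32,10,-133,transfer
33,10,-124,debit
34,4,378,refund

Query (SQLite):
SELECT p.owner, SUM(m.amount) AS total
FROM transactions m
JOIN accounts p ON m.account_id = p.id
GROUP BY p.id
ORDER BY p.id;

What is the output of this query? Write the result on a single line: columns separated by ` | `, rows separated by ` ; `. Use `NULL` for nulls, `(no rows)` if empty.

Quinn | 1628 ; Farid | 198 ; Priya | 97

Join each transactions row to its accounts via account_id.
Group joined rows by accounts.id; compute SUM(m.amount) per group.
  4: ids {7, 20, 25, 27, 34} → SUM(m.amount)=1628
  8: ids {8, 21, 26} → SUM(m.amount)=198
  10: ids {2, 31, 32, 33} → SUM(m.amount)=97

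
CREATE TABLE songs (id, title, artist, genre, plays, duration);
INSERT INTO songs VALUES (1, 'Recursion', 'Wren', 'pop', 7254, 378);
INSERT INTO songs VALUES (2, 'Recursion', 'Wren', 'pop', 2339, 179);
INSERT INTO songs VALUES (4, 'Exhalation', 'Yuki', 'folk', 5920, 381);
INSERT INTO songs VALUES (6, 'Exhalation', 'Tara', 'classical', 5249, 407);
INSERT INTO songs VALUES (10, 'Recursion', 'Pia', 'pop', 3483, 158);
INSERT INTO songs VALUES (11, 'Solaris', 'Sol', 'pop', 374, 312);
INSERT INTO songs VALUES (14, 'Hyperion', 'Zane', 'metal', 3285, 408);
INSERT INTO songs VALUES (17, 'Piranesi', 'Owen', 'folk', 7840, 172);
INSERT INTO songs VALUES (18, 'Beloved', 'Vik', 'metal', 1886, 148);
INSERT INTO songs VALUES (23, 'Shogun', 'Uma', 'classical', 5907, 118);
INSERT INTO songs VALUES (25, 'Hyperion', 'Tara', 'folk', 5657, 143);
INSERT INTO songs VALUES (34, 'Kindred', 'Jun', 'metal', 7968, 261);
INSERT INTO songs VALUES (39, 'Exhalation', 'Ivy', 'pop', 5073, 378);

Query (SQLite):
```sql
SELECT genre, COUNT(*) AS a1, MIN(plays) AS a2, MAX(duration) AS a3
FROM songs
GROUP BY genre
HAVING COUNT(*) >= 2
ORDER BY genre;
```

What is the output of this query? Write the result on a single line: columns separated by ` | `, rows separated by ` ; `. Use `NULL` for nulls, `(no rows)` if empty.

classical | 2 | 5249 | 407 ; folk | 3 | 5657 | 381 ; metal | 3 | 1886 | 408 ; pop | 5 | 374 | 378

Group songs by genre.
Per group compute: COUNT(*), MIN(plays), MAX(duration).
HAVING: drop groups with fewer than 2 rows.
  classical: ids {6, 23} → COUNT(*)=2, MIN(plays)=5249, MAX(duration)=407
  folk: ids {4, 17, 25} → COUNT(*)=3, MIN(plays)=5657, MAX(duration)=381
  metal: ids {14, 18, 34} → COUNT(*)=3, MIN(plays)=1886, MAX(duration)=408
  pop: ids {1, 2, 10, 11, 39} → COUNT(*)=5, MIN(plays)=374, MAX(duration)=378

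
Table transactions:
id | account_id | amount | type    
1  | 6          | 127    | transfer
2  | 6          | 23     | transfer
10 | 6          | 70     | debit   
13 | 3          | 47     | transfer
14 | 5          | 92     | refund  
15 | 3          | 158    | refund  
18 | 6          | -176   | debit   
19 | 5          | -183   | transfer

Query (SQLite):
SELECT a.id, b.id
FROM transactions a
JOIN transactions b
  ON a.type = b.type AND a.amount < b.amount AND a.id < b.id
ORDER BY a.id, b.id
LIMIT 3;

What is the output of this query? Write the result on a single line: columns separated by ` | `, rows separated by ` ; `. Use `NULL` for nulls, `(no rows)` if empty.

2 | 13 ; 14 | 15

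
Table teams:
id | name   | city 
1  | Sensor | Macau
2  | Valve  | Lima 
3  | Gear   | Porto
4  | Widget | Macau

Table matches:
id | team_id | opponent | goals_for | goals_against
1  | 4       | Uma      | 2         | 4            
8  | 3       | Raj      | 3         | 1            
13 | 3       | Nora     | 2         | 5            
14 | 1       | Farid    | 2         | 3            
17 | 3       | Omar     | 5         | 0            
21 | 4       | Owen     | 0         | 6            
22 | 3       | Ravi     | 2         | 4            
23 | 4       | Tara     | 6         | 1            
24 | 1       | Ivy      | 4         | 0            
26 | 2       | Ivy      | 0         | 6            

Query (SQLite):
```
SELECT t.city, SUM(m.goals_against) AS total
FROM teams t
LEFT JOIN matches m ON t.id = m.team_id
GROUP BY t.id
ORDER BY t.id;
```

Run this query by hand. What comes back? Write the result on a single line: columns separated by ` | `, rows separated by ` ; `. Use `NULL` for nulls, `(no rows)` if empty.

LEFT JOIN keeps every teams row; unmatched ones get NULL for matches columns.
Group by teams.id and compute SUM(m.goals_against). SUM over an all-NULL group is NULL.
  1: ids {14, 24} → SUM(m.goals_against)=3
  2: ids {26} → SUM(m.goals_against)=6
  3: ids {8, 13, 17, 22} → SUM(m.goals_against)=10
  4: ids {1, 21, 23} → SUM(m.goals_against)=11

Macau | 3 ; Lima | 6 ; Porto | 10 ; Macau | 11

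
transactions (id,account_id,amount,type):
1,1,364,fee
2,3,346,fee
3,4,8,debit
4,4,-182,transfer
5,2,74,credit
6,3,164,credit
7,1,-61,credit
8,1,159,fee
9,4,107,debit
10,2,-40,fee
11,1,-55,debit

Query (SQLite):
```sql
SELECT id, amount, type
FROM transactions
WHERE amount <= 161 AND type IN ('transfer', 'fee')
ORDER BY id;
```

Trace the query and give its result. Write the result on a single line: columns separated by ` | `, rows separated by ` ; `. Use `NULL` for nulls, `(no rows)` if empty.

4 | -182 | transfer ; 8 | 159 | fee ; 10 | -40 | fee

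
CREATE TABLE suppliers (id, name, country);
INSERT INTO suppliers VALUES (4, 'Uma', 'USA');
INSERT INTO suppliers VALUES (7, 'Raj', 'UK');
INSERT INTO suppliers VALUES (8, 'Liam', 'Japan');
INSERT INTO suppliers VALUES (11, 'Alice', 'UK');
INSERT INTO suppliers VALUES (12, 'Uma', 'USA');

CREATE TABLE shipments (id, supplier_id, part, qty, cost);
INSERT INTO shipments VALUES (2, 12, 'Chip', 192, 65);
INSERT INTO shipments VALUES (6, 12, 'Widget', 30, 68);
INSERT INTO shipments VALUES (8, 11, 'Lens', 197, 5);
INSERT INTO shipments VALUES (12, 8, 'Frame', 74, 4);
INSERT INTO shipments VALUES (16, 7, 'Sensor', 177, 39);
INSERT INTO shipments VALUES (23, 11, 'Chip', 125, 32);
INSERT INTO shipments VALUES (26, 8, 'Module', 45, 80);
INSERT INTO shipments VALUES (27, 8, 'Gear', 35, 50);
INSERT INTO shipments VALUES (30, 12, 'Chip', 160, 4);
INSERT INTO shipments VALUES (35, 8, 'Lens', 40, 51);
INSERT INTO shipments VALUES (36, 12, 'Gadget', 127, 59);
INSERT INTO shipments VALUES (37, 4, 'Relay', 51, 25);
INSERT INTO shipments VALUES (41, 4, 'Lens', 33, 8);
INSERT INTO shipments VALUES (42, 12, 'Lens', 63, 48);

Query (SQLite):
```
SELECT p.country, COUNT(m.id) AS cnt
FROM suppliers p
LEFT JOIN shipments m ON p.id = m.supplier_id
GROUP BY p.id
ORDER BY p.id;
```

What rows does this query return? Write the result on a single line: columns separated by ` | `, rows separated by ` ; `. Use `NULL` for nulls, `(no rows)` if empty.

LEFT JOIN keeps every suppliers row; unmatched ones get NULL for shipments columns.
Group by suppliers.id and compute COUNT(m.id). COUNT(col) of an all-NULL group is 0.
  4: ids {37, 41} → COUNT(m.id)=2
  7: ids {16} → COUNT(m.id)=1
  8: ids {12, 26, 27, 35} → COUNT(m.id)=4
  11: ids {8, 23} → COUNT(m.id)=2
  12: ids {2, 6, 30, 36, 42} → COUNT(m.id)=5

USA | 2 ; UK | 1 ; Japan | 4 ; UK | 2 ; USA | 5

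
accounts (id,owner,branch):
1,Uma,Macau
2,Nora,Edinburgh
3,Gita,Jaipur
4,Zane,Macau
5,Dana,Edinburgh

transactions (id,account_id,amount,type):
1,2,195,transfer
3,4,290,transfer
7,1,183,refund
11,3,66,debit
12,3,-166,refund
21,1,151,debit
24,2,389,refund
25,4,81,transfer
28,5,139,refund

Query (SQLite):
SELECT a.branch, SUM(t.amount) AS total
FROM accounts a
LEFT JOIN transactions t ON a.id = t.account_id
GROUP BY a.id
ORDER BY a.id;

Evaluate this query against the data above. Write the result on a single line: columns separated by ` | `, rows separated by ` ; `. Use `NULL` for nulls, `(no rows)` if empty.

LEFT JOIN keeps every accounts row; unmatched ones get NULL for transactions columns.
Group by accounts.id and compute SUM(t.amount). SUM over an all-NULL group is NULL.
  1: ids {7, 21} → SUM(t.amount)=334
  2: ids {1, 24} → SUM(t.amount)=584
  3: ids {11, 12} → SUM(t.amount)=-100
  4: ids {3, 25} → SUM(t.amount)=371
  5: ids {28} → SUM(t.amount)=139

Macau | 334 ; Edinburgh | 584 ; Jaipur | -100 ; Macau | 371 ; Edinburgh | 139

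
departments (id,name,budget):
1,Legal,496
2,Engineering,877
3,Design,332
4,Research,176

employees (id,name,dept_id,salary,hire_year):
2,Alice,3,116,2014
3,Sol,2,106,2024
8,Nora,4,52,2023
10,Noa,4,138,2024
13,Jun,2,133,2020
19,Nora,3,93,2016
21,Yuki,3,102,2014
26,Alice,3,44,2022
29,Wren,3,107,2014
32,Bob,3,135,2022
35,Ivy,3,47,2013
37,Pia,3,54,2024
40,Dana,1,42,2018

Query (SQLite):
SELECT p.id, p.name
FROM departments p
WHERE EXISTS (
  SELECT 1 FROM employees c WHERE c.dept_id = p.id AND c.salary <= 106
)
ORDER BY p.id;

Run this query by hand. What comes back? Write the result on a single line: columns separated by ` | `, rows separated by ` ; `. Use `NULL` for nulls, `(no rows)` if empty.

For each departments row, check whether any employees with matching dept_id has salary <= 106.
Keep rows where that is true.

1 | Legal ; 2 | Engineering ; 3 | Design ; 4 | Research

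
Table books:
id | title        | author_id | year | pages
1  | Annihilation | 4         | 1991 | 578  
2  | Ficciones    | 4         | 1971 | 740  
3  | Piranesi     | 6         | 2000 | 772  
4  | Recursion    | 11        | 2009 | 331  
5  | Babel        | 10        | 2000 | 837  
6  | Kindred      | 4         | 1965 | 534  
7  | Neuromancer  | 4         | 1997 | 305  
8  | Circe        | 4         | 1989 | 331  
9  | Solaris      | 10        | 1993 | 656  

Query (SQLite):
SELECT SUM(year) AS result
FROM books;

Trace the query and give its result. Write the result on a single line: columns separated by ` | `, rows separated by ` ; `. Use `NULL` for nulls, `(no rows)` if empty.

All year values: [1991, 1971, 2000, 2009, 2000, 1965, 1997, 1989, 1993].
SUM of non-NULL values = 17915.

17915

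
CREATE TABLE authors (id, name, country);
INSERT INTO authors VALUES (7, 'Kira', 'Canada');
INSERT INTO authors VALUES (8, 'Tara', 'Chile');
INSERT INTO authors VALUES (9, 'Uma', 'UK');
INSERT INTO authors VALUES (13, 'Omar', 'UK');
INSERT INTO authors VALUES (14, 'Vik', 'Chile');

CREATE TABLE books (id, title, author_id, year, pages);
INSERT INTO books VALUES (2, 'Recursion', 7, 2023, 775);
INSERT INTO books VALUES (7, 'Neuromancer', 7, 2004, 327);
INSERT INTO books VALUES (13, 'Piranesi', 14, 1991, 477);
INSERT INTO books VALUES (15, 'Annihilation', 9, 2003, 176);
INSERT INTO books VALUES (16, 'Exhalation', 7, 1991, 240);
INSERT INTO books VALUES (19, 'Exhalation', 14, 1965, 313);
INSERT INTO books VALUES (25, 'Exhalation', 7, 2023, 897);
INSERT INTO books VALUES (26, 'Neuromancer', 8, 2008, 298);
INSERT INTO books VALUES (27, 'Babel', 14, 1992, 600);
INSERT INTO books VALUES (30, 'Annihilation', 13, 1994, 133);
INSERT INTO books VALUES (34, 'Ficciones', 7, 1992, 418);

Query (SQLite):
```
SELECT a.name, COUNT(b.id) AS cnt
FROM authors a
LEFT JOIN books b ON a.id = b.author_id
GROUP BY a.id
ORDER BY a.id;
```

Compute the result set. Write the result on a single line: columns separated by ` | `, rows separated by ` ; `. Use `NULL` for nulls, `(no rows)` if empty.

Kira | 5 ; Tara | 1 ; Uma | 1 ; Omar | 1 ; Vik | 3

LEFT JOIN keeps every authors row; unmatched ones get NULL for books columns.
Group by authors.id and compute COUNT(b.id). COUNT(col) of an all-NULL group is 0.
  7: ids {2, 7, 16, 25, 34} → COUNT(b.id)=5
  8: ids {26} → COUNT(b.id)=1
  9: ids {15} → COUNT(b.id)=1
  13: ids {30} → COUNT(b.id)=1
  14: ids {13, 19, 27} → COUNT(b.id)=3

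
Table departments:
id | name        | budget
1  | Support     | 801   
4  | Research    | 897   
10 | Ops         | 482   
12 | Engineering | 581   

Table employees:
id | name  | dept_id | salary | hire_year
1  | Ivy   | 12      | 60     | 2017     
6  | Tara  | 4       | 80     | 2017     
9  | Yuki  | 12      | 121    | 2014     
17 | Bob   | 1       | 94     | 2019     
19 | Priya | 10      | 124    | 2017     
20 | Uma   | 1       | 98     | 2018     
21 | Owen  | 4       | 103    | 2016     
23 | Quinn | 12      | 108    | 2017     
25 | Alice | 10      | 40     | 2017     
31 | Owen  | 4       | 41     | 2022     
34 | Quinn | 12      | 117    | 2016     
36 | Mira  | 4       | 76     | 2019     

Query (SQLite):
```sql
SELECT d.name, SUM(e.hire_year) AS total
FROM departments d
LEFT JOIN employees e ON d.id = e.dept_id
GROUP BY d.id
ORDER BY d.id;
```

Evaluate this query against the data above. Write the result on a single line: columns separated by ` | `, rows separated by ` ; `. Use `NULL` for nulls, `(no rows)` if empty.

Support | 4037 ; Research | 8074 ; Ops | 4034 ; Engineering | 8064

LEFT JOIN keeps every departments row; unmatched ones get NULL for employees columns.
Group by departments.id and compute SUM(e.hire_year). SUM over an all-NULL group is NULL.
  1: ids {17, 20} → SUM(e.hire_year)=4037
  4: ids {6, 21, 31, 36} → SUM(e.hire_year)=8074
  10: ids {19, 25} → SUM(e.hire_year)=4034
  12: ids {1, 9, 23, 34} → SUM(e.hire_year)=8064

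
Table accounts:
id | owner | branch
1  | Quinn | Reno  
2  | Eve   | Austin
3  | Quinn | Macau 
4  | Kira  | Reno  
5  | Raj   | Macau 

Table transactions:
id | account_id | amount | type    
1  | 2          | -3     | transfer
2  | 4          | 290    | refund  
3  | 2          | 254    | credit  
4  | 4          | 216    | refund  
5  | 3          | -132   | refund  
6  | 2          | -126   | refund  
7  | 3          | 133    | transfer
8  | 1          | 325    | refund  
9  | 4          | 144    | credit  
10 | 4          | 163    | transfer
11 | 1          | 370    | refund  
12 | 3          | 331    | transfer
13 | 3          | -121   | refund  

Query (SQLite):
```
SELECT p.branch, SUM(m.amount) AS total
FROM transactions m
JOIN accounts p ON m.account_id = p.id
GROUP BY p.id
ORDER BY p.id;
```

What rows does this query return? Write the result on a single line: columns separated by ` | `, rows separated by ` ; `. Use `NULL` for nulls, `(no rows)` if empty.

Reno | 695 ; Austin | 125 ; Macau | 211 ; Reno | 813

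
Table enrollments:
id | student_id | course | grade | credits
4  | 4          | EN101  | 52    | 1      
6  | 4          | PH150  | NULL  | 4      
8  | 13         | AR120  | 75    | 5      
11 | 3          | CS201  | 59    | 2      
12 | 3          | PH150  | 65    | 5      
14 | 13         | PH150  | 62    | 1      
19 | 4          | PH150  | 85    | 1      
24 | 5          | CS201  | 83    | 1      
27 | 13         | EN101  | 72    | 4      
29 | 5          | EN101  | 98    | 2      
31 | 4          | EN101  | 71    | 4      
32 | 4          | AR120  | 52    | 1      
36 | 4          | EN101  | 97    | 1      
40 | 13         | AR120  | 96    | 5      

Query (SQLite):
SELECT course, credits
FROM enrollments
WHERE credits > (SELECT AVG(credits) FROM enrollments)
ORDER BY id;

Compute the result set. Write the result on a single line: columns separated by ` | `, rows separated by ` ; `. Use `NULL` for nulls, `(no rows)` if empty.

Scalar subquery: AVG(credits) over all enrollments rows = 2.642857 (≈; comparison uses full precision).
Keep rows where credits > that value.

PH150 | 4 ; AR120 | 5 ; PH150 | 5 ; EN101 | 4 ; EN101 | 4 ; AR120 | 5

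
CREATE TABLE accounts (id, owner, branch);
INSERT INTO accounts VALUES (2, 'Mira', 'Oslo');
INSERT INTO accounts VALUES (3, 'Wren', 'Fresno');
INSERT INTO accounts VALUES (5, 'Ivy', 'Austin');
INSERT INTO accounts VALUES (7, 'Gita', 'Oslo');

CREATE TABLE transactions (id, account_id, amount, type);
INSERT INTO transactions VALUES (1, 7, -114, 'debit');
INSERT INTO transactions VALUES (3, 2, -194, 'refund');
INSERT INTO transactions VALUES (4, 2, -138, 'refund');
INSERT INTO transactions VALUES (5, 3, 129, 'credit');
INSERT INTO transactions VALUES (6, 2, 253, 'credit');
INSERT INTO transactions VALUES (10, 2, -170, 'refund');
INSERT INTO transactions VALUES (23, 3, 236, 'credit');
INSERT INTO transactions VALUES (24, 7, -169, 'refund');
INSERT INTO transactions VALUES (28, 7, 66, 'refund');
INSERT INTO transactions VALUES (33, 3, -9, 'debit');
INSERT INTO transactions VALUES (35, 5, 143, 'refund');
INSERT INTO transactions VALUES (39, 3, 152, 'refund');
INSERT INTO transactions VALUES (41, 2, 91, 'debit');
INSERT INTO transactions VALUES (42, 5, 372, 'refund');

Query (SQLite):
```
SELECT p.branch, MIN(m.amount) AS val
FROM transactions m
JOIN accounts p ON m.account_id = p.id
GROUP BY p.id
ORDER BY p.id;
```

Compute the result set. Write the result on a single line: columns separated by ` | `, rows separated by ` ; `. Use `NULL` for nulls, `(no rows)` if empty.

Oslo | -194 ; Fresno | -9 ; Austin | 143 ; Oslo | -169

Join each transactions row to its accounts via account_id.
Group joined rows by accounts.id; compute MIN(m.amount) per group.
  2: ids {3, 4, 6, 10, 41} → MIN(m.amount)=-194
  3: ids {5, 23, 33, 39} → MIN(m.amount)=-9
  5: ids {35, 42} → MIN(m.amount)=143
  7: ids {1, 24, 28} → MIN(m.amount)=-169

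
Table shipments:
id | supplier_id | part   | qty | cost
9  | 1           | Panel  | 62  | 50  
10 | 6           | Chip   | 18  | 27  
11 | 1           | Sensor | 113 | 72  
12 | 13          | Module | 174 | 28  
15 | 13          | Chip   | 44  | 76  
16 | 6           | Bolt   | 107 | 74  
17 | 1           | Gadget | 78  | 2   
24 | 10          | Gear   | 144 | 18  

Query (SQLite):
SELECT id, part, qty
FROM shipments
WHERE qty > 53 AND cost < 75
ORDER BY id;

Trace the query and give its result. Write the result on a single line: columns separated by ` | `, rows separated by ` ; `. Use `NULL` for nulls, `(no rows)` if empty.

9 | Panel | 62 ; 11 | Sensor | 113 ; 12 | Module | 174 ; 16 | Bolt | 107 ; 17 | Gadget | 78 ; 24 | Gear | 144

qty > 53: ids {9, 11, 12, 16, 17, 24}
cost < 75: ids {9, 10, 11, 12, 16, 17, 24}
Combine with AND.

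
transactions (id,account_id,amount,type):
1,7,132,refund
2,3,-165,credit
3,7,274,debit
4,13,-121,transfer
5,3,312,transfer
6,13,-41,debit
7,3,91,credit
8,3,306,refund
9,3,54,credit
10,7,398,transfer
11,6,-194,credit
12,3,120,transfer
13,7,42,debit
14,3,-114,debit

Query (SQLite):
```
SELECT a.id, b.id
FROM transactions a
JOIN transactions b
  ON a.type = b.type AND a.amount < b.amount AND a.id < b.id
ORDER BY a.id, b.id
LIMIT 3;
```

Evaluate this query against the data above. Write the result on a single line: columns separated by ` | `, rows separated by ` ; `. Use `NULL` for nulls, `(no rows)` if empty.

Pairs (a,b) with same type, a.amount < b.amount, a.id < b.id.
type groups: credit:{2,7,9,11} debit:{3,6,13,14} refund:{1,8} transfer:{4,5,10,12}
Ordered by (a.id, b.id); first 3.

1 | 8 ; 2 | 7 ; 2 | 9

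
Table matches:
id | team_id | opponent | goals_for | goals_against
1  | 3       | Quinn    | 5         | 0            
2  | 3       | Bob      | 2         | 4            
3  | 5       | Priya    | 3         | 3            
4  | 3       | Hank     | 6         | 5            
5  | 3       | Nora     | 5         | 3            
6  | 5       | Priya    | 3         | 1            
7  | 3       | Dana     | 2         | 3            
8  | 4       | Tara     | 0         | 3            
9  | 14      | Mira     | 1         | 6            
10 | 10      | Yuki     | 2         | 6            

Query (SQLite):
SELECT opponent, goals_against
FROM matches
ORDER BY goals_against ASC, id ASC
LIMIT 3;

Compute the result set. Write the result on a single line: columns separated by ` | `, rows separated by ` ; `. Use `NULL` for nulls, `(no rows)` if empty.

Quinn | 0 ; Priya | 1 ; Priya | 3

Sort by goals_against asc, tiebreak id asc: (0, id=1), (1, id=6), (3, id=3), (3, id=5), (3, id=7), (3, id=8) …. Take first 3.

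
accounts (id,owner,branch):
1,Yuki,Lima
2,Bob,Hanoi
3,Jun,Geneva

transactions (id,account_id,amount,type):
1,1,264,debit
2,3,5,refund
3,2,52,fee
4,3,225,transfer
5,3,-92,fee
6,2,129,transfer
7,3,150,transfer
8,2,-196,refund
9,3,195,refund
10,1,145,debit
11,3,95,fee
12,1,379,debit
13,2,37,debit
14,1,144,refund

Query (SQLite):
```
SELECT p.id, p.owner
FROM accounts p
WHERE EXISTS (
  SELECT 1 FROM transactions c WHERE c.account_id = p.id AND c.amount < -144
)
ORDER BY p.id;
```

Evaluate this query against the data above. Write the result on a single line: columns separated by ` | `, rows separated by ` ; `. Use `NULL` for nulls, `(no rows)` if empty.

2 | Bob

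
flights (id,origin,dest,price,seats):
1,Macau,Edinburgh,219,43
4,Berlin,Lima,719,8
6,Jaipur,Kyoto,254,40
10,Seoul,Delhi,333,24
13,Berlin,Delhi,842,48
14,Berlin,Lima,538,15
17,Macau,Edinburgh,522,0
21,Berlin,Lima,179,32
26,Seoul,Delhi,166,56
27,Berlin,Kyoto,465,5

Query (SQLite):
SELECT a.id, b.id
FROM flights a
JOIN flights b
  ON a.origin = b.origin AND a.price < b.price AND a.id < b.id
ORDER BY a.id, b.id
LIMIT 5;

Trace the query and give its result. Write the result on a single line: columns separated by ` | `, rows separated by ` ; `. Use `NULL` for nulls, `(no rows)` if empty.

Pairs (a,b) with same origin, a.price < b.price, a.id < b.id.
origin groups: Berlin:{4,13,14,21,27} Jaipur:{6} Macau:{1,17} Seoul:{10,26}
Ordered by (a.id, b.id); first 5.

1 | 17 ; 4 | 13 ; 21 | 27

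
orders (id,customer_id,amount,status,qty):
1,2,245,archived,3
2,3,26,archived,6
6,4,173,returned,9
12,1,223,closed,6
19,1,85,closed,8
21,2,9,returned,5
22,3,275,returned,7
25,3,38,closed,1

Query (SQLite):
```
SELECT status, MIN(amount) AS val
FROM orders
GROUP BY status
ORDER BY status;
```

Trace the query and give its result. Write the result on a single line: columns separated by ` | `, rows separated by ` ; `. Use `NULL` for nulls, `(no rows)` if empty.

Partition orders by status; compute MIN(amount) within each group.
  archived: ids {1, 2} → MIN(amount)=26
  closed: ids {12, 19, 25} → MIN(amount)=38
  returned: ids {6, 21, 22} → MIN(amount)=9

archived | 26 ; closed | 38 ; returned | 9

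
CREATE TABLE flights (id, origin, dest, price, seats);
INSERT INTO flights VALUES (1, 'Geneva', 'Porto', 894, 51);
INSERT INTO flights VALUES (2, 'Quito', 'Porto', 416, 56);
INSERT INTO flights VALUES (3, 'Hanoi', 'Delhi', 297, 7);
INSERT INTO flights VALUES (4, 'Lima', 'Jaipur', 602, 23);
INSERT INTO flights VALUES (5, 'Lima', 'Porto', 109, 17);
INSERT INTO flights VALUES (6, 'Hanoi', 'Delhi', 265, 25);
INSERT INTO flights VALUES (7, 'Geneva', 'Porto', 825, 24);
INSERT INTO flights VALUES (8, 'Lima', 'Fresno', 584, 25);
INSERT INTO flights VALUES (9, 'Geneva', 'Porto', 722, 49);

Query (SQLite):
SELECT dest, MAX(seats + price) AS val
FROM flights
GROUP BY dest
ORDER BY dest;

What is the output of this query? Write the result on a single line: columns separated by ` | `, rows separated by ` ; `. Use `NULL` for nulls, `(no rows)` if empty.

For each row compute seats + price.
Group by dest; take MAX of the expression per group.
  Delhi: ids {3, 6} → MAX(seats + price)=304
  Fresno: ids {8} → MAX(seats + price)=609
  Jaipur: ids {4} → MAX(seats + price)=625
  Porto: ids {1, 2, 5, 7, 9} → MAX(seats + price)=945

Delhi | 304 ; Fresno | 609 ; Jaipur | 625 ; Porto | 945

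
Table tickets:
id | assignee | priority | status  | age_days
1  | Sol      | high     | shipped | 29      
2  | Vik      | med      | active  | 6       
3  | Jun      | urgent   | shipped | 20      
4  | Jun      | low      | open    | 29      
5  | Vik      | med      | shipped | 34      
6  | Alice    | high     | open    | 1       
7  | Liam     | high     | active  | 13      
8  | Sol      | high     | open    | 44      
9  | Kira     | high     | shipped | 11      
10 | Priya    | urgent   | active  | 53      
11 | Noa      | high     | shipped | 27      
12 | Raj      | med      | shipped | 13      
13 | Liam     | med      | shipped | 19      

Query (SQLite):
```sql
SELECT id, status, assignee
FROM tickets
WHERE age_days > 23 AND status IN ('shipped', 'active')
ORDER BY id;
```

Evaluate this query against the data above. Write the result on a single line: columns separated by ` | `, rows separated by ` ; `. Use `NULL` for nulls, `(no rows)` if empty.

1 | shipped | Sol ; 5 | shipped | Vik ; 10 | active | Priya ; 11 | shipped | Noa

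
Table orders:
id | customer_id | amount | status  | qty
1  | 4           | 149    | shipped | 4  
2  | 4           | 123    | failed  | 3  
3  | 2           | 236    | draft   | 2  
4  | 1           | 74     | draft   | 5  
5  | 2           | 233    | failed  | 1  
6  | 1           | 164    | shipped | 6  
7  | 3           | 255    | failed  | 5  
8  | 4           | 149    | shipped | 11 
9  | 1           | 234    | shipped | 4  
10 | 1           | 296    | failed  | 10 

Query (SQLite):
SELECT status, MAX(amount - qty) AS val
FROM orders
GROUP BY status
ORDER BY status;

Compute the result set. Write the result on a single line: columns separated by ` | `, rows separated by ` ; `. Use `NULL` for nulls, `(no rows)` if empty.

For each row compute amount - qty.
Group by status; take MAX of the expression per group.
  draft: ids {3, 4} → MAX(amount - qty)=234
  failed: ids {2, 5, 7, 10} → MAX(amount - qty)=286
  shipped: ids {1, 6, 8, 9} → MAX(amount - qty)=230

draft | 234 ; failed | 286 ; shipped | 230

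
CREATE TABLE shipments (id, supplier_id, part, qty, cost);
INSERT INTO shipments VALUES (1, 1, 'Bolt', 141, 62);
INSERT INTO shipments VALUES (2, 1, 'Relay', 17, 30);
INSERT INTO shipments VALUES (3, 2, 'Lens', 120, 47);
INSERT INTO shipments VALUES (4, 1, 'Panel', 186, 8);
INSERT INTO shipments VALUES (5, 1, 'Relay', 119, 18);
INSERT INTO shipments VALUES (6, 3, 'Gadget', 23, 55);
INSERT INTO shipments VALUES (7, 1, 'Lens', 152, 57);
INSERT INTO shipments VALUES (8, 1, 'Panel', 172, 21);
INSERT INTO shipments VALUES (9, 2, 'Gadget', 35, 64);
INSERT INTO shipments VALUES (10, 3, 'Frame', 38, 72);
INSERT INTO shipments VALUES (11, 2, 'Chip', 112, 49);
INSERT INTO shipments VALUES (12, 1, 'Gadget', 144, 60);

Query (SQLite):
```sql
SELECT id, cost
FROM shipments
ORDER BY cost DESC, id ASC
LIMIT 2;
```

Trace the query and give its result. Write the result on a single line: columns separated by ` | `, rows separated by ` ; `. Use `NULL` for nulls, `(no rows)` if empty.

Sort by cost desc, tiebreak id asc: (72, id=10), (64, id=9), (62, id=1), (60, id=12), (57, id=7) …. Take first 2.

10 | 72 ; 9 | 64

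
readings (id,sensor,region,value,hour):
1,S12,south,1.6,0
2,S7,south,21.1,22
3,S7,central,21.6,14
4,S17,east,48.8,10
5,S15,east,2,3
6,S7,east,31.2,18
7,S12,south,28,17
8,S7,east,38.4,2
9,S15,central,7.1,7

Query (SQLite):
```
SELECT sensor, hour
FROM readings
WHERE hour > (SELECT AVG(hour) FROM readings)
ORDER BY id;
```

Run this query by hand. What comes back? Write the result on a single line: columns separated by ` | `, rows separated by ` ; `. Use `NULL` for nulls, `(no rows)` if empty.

Scalar subquery: AVG(hour) over all readings rows = 10.333333 (≈; comparison uses full precision).
Keep rows where hour > that value.

S7 | 22 ; S7 | 14 ; S7 | 18 ; S12 | 17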